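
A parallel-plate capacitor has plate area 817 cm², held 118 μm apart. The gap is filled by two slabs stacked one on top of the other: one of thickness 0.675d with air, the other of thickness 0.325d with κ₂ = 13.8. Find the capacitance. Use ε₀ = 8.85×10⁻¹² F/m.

A = 817 cm² = 8.17×10⁻² m².
Stacked slabs ⇒ two capacitors in series, each with the full plate area.
C₁ = κ₁ε₀A/d₁ = 1.00 × 8.85×10⁻¹² × 8.17×10⁻² / 7.96×10⁻⁵ = 9.08×10⁻⁹ F.
C₂ = κ₂ε₀A/d₂ = 13.8 × 8.85×10⁻¹² × 8.17×10⁻² / 3.83×10⁻⁵ = 2.60×10⁻⁷ F.
C = (1/C₁ + 1/C₂)⁻¹ = 8.77×10⁻⁹ F.

8.77 nF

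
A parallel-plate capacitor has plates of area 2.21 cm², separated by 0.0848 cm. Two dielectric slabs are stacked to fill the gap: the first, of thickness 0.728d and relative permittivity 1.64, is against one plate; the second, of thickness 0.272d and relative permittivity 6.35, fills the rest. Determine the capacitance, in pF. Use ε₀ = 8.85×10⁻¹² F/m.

4.74 pF

A = 2.21 cm² = 2.21×10⁻⁴ m².
Stacked slabs ⇒ two capacitors in series, each with the full plate area.
C₁ = κ₁ε₀A/d₁ = 1.64 × 8.85×10⁻¹² × 2.21×10⁻⁴ / 6.17×10⁻⁴ = 5.20×10⁻¹² F.
C₂ = κ₂ε₀A/d₂ = 6.35 × 8.85×10⁻¹² × 2.21×10⁻⁴ / 2.31×10⁻⁴ = 5.38×10⁻¹¹ F.
C = (1/C₁ + 1/C₂)⁻¹ = 4.74×10⁻¹² F.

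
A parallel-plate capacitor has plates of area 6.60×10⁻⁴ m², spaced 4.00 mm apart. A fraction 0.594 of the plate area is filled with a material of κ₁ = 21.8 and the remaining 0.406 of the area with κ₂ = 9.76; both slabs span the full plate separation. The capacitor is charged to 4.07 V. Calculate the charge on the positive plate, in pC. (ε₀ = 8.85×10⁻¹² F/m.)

Q ≈ 101 pC

Side-by-side slabs ⇒ two capacitors in parallel, each spanning the full gap.
C₁ = κ₁ε₀A₁/d = 21.8 × 8.85×10⁻¹² × 3.92×10⁻⁴ / 4.00×10⁻³ = 1.89×10⁻¹¹ F.
C₂ = κ₂ε₀A₂/d = 9.76 × 8.85×10⁻¹² × 2.68×10⁻⁴ / 4.00×10⁻³ = 5.79×10⁻¹² F.
C = C₁ + C₂ = 2.47×10⁻¹¹ F.
Q = CV = 2.47×10⁻¹¹ × 4.07 = 1.01×10⁻¹⁰ C.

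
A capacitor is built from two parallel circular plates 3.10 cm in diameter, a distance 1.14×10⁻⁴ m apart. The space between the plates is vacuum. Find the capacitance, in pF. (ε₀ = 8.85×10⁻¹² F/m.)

C ≈ 58.6 pF

A = π(3.10/2 cm)² = 7.55×10⁻⁴ m².
C = ε₀A/d = 8.85×10⁻¹² × 7.55×10⁻⁴ / 1.14×10⁻⁴ = 5.86×10⁻¹¹ F.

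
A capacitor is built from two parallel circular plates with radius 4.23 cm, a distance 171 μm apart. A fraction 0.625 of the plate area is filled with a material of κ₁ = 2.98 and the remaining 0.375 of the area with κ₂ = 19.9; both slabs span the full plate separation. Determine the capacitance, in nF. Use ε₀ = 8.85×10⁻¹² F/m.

C ≈ 2.71 nF

A = π(4.23 cm)² = 5.62×10⁻³ m².
Side-by-side slabs ⇒ two capacitors in parallel, each spanning the full gap.
C₁ = κ₁ε₀A₁/d = 2.98 × 8.85×10⁻¹² × 3.51×10⁻³ / 1.71×10⁻⁴ = 5.42×10⁻¹⁰ F.
C₂ = κ₂ε₀A₂/d = 19.9 × 8.85×10⁻¹² × 2.11×10⁻³ / 1.71×10⁻⁴ = 2.17×10⁻⁹ F.
C = C₁ + C₂ = 2.71×10⁻⁹ F.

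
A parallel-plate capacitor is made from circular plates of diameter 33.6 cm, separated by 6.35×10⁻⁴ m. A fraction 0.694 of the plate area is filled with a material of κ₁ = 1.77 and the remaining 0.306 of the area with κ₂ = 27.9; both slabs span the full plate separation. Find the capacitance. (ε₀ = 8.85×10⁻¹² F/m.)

A = π(33.6/2 cm)² = 8.87×10⁻² m².
Side-by-side slabs ⇒ two capacitors in parallel, each spanning the full gap.
C₁ = κ₁ε₀A₁/d = 1.77 × 8.85×10⁻¹² × 6.15×10⁻² / 6.35×10⁻⁴ = 1.52×10⁻⁹ F.
C₂ = κ₂ε₀A₂/d = 27.9 × 8.85×10⁻¹² × 2.71×10⁻² / 6.35×10⁻⁴ = 1.06×10⁻⁸ F.
C = C₁ + C₂ = 1.21×10⁻⁸ F.

C ≈ 12.1 nF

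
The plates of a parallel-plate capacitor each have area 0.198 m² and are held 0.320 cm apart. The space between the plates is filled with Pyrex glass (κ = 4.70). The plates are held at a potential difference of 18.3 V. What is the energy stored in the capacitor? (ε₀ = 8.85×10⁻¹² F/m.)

431 nJ

C = κε₀A/d = 4.70 × 8.85×10⁻¹² × 0.198 / 3.20×10⁻³ = 2.57×10⁻⁹ F.
U = ½CV² = ½ × 2.57×10⁻⁹ × (18.3)² = 4.31×10⁻⁷ J.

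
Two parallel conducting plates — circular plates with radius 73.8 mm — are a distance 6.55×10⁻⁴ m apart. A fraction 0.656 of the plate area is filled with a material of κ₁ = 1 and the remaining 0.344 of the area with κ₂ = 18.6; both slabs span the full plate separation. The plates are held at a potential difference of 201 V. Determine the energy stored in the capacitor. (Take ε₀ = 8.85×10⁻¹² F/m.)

32.9 μJ

A = π(73.8 mm)² = 1.71×10⁻² m².
Side-by-side slabs ⇒ two capacitors in parallel, each spanning the full gap.
C₁ = κ₁ε₀A₁/d = 1.00 × 8.85×10⁻¹² × 1.12×10⁻² / 6.55×10⁻⁴ = 1.52×10⁻¹⁰ F.
C₂ = κ₂ε₀A₂/d = 18.6 × 8.85×10⁻¹² × 5.89×10⁻³ / 6.55×10⁻⁴ = 1.48×10⁻⁹ F.
C = C₁ + C₂ = 1.63×10⁻⁹ F.
U = ½CV² = ½ × 1.63×10⁻⁹ × (201)² = 3.29×10⁻⁵ J.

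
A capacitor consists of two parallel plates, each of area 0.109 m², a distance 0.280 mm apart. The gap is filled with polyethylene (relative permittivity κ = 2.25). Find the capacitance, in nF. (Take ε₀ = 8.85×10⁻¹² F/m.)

7.75 nF

C = κε₀A/d = 2.25 × 8.85×10⁻¹² × 0.109 / 2.80×10⁻⁴ = 7.75×10⁻⁹ F.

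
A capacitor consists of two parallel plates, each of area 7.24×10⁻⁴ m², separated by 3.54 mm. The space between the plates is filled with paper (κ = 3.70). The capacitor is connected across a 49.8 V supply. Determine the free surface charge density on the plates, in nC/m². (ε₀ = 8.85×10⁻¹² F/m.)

C = κε₀A/d = 3.70 × 8.85×10⁻¹² × 7.24×10⁻⁴ / 3.54×10⁻³ = 6.70×10⁻¹² F.
σ = Q/A = CV/A = 6.70×10⁻¹² × 49.8 / 7.24×10⁻⁴ = 4.61×10⁻⁷ C/m².

461 nC/m²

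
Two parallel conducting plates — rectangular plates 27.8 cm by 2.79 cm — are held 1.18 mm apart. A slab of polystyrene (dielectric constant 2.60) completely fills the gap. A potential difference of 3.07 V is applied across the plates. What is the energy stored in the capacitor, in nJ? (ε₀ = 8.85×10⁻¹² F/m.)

U ≈ 0.713 nJ

A = 27.8 × 2.79 cm² = 7.76×10⁻³ m².
C = κε₀A/d = 2.60 × 8.85×10⁻¹² × 7.76×10⁻³ / 1.18×10⁻³ = 1.51×10⁻¹⁰ F.
U = ½CV² = ½ × 1.51×10⁻¹⁰ × (3.07)² = 7.13×10⁻¹⁰ J.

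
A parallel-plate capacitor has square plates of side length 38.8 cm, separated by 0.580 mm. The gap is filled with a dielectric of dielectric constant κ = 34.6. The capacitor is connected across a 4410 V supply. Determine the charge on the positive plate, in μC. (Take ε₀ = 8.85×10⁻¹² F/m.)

A = (38.8 cm)² = 0.151 m².
C = κε₀A/d = 34.6 × 8.85×10⁻¹² × 0.151 / 5.80×10⁻⁴ = 7.95×10⁻⁸ F.
Q = CV = 7.95×10⁻⁸ × 4410 = 3.51×10⁻⁴ C.

351 μC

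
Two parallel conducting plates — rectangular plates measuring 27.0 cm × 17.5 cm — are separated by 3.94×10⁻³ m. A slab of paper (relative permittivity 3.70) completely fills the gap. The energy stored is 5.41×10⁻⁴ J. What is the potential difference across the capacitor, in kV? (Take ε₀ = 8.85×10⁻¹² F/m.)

A = 27.0 × 17.5 cm² = 4.73×10⁻² m².
C = κε₀A/d = 3.70 × 8.85×10⁻¹² × 4.73×10⁻² / 3.94×10⁻³ = 3.93×10⁻¹⁰ F.
V = √(2U/C) = √(2 × 5.41×10⁻⁴ / 3.93×10⁻¹⁰) = 1.66×10³ V.

V ≈ 1.66 kV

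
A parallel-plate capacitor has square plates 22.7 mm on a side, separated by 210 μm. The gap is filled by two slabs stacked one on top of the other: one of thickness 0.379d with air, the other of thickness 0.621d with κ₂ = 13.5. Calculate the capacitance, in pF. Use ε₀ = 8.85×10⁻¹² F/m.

C ≈ 51.1 pF

A = (22.7 mm)² = 5.15×10⁻⁴ m².
Stacked slabs ⇒ two capacitors in series, each with the full plate area.
C₁ = κ₁ε₀A/d₁ = 1.00 × 8.85×10⁻¹² × 5.15×10⁻⁴ / 7.96×10⁻⁵ = 5.73×10⁻¹¹ F.
C₂ = κ₂ε₀A/d₂ = 13.5 × 8.85×10⁻¹² × 5.15×10⁻⁴ / 1.30×10⁻⁴ = 4.72×10⁻¹⁰ F.
C = (1/C₁ + 1/C₂)⁻¹ = 5.11×10⁻¹¹ F.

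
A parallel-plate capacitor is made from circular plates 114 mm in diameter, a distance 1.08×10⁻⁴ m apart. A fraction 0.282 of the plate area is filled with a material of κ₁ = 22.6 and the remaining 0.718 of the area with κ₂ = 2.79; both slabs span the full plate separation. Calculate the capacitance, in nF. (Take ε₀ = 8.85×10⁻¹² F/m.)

A = π(114/2 mm)² = 1.02×10⁻² m².
Side-by-side slabs ⇒ two capacitors in parallel, each spanning the full gap.
C₁ = κ₁ε₀A₁/d = 22.6 × 8.85×10⁻¹² × 2.88×10⁻³ / 1.08×10⁻⁴ = 5.33×10⁻⁹ F.
C₂ = κ₂ε₀A₂/d = 2.79 × 8.85×10⁻¹² × 7.33×10⁻³ / 1.08×10⁻⁴ = 1.68×10⁻⁹ F.
C = C₁ + C₂ = 7.01×10⁻⁹ F.

C ≈ 7.01 nF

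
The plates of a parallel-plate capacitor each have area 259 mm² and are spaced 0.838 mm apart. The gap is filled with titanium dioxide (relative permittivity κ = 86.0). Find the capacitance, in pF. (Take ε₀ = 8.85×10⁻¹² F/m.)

A = 259 mm² = 2.59×10⁻⁴ m².
C = κε₀A/d = 86.0 × 8.85×10⁻¹² × 2.59×10⁻⁴ / 8.38×10⁻⁴ = 2.35×10⁻¹⁰ F.

235 pF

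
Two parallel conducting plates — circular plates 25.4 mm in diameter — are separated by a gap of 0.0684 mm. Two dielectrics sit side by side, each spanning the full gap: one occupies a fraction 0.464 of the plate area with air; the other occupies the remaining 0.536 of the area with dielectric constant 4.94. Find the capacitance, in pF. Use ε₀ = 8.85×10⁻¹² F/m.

A = π(25.4/2 mm)² = 5.07×10⁻⁴ m².
Side-by-side slabs ⇒ two capacitors in parallel, each spanning the full gap.
C₁ = κ₁ε₀A₁/d = 1.00 × 8.85×10⁻¹² × 2.35×10⁻⁴ / 6.84×10⁻⁵ = 3.04×10⁻¹¹ F.
C₂ = κ₂ε₀A₂/d = 4.94 × 8.85×10⁻¹² × 2.72×10⁻⁴ / 6.84×10⁻⁵ = 1.74×10⁻¹⁰ F.
C = C₁ + C₂ = 2.04×10⁻¹⁰ F.

C ≈ 204 pF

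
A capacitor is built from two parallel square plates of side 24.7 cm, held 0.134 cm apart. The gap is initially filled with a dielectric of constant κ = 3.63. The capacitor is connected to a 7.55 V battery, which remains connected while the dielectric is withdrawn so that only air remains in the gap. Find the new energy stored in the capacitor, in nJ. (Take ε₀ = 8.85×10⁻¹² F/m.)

A = (24.7 cm)² = 6.10×10⁻² m².
Initially C₁ = κε₀A/d = 3.63 × 8.85×10⁻¹² × 6.10×10⁻² / 1.34×10⁻³ = 1.46×10⁻⁹ F.
U₁ = 4.17×10⁻⁸ J.
Battery connected ⇒ V is held fixed. C₂ = 0.275 C₁ and U = ½CV², so U₂/U₁ = C₂/C₁ = 0.275.
U₂ = 0.275 × 4.17×10⁻⁸ = 1.15×10⁻⁸ J.

U ≈ 11.5 nJ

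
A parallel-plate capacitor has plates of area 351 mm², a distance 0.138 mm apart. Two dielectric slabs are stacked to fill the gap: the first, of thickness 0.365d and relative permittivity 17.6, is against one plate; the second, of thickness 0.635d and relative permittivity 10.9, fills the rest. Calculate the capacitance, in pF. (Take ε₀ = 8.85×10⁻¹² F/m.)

A = 351 mm² = 3.51×10⁻⁴ m².
Stacked slabs ⇒ two capacitors in series, each with the full plate area.
C₁ = κ₁ε₀A/d₁ = 17.6 × 8.85×10⁻¹² × 3.51×10⁻⁴ / 5.04×10⁻⁵ = 1.09×10⁻⁹ F.
C₂ = κ₂ε₀A/d₂ = 10.9 × 8.85×10⁻¹² × 3.51×10⁻⁴ / 8.76×10⁻⁵ = 3.86×10⁻¹⁰ F.
C = (1/C₁ + 1/C₂)⁻¹ = 2.85×10⁻¹⁰ F.

285 pF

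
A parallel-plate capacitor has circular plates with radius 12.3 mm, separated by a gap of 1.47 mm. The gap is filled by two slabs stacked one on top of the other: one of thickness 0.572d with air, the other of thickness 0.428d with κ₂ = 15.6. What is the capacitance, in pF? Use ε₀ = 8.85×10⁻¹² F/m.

A = π(12.3 mm)² = 4.75×10⁻⁴ m².
Stacked slabs ⇒ two capacitors in series, each with the full plate area.
C₁ = κ₁ε₀A/d₁ = 1.00 × 8.85×10⁻¹² × 4.75×10⁻⁴ / 8.41×10⁻⁴ = 5.00×10⁻¹² F.
C₂ = κ₂ε₀A/d₂ = 15.6 × 8.85×10⁻¹² × 4.75×10⁻⁴ / 6.29×10⁻⁴ = 1.04×10⁻¹⁰ F.
C = (1/C₁ + 1/C₂)⁻¹ = 4.77×10⁻¹² F.

C ≈ 4.77 pF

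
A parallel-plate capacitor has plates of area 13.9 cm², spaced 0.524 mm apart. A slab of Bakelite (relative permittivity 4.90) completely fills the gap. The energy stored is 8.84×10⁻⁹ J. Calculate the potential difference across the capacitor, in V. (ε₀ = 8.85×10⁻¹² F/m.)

12.4 V

A = 13.9 cm² = 1.39×10⁻³ m².
C = κε₀A/d = 4.90 × 8.85×10⁻¹² × 1.39×10⁻³ / 5.24×10⁻⁴ = 1.15×10⁻¹⁰ F.
V = √(2U/C) = √(2 × 8.84×10⁻⁹ / 1.15×10⁻¹⁰) = 12.4 V.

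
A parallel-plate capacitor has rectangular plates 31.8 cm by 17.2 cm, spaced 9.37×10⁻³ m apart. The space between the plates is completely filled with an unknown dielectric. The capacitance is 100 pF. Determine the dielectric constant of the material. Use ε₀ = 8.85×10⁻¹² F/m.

A = 31.8 × 17.2 cm² = 5.47×10⁻² m².
κ = Cd/(ε₀A) = 1.00×10⁻¹⁰ × 9.37×10⁻³ / (8.85×10⁻¹² × 5.47×10⁻²) = 1.94.

1.94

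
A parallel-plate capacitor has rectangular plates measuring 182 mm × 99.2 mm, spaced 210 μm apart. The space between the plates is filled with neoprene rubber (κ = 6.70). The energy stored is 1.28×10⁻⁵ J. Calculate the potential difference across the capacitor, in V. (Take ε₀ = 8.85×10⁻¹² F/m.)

A = 182 × 99.2 mm² = 1.81×10⁻² m².
C = κε₀A/d = 6.70 × 8.85×10⁻¹² × 1.81×10⁻² / 2.10×10⁻⁴ = 5.10×10⁻⁹ F.
V = √(2U/C) = √(2 × 1.28×10⁻⁵ / 5.10×10⁻⁹) = 70.9 V.

V ≈ 70.9 V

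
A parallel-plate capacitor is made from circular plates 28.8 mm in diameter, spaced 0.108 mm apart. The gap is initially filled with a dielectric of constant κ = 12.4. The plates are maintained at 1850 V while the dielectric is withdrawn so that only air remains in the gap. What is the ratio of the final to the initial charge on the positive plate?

Q₂/Q₁ ≈ 0.0806

Battery connected ⇒ V is held fixed.
C₂ = 0.0806 C₁ and Q = CV, so Q₂/Q₁ = C₂/C₁ = 0.0806.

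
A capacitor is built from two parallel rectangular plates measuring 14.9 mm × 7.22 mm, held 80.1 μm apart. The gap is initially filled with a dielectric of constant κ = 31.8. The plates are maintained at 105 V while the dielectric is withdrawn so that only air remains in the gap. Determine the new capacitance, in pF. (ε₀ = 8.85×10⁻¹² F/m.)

A = 14.9 × 7.22 mm² = 1.08×10⁻⁴ m².
Initially C₁ = κε₀A/d = 31.8 × 8.85×10⁻¹² × 1.08×10⁻⁴ / 8.01×10⁻⁵ = 3.78×10⁻¹⁰ F.
C = κε₀A/d scales with κ, so C₂/C₁ = 1/κ = 1/31.8 = 0.0314.
C₂ = 0.0314 × 3.78×10⁻¹⁰ = 1.19×10⁻¹¹ F.

11.9 pF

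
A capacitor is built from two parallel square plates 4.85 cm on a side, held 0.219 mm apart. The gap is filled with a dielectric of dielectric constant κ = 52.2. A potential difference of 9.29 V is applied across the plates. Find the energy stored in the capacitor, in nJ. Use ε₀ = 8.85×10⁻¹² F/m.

214 nJ

A = (4.85 cm)² = 2.35×10⁻³ m².
C = κε₀A/d = 52.2 × 8.85×10⁻¹² × 2.35×10⁻³ / 2.19×10⁻⁴ = 4.96×10⁻⁹ F.
U = ½CV² = ½ × 4.96×10⁻⁹ × (9.29)² = 2.14×10⁻⁷ J.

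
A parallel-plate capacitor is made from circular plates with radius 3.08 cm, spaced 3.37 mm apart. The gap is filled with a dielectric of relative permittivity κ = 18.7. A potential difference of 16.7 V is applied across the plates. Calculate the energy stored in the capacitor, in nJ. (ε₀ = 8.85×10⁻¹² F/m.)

U ≈ 20.4 nJ

A = π(3.08 cm)² = 2.98×10⁻³ m².
C = κε₀A/d = 18.7 × 8.85×10⁻¹² × 2.98×10⁻³ / 3.37×10⁻³ = 1.46×10⁻¹⁰ F.
U = ½CV² = ½ × 1.46×10⁻¹⁰ × (16.7)² = 2.04×10⁻⁸ J.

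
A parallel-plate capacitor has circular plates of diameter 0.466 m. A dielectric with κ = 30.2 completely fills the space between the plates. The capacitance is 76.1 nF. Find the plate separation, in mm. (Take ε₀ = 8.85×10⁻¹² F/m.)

A = π(0.466/2 m)² = 0.171 m².
d = κε₀A/C = 30.2 × 8.85×10⁻¹² × 0.171 / 7.61×10⁻⁸ = 5.99×10⁻⁴ m.

d ≈ 0.599 mm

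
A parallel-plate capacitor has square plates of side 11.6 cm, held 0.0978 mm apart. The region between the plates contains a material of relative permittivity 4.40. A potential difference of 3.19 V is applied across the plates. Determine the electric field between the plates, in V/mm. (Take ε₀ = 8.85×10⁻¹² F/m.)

E ≈ 32.6 V/mm

E = V/d = 3.19 / 9.78×10⁻⁵ = 3.26×10⁴ V/m.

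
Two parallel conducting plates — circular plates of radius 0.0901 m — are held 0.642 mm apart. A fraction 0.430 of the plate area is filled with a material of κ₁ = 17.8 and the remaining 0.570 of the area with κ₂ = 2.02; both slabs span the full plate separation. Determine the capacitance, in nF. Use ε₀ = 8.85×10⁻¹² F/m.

C ≈ 3.10 nF

A = π(0.0901 m)² = 2.55×10⁻² m².
Side-by-side slabs ⇒ two capacitors in parallel, each spanning the full gap.
C₁ = κ₁ε₀A₁/d = 17.8 × 8.85×10⁻¹² × 1.10×10⁻² / 6.42×10⁻⁴ = 2.69×10⁻⁹ F.
C₂ = κ₂ε₀A₂/d = 2.02 × 8.85×10⁻¹² × 1.45×10⁻² / 6.42×10⁻⁴ = 4.05×10⁻¹⁰ F.
C = C₁ + C₂ = 3.10×10⁻⁹ F.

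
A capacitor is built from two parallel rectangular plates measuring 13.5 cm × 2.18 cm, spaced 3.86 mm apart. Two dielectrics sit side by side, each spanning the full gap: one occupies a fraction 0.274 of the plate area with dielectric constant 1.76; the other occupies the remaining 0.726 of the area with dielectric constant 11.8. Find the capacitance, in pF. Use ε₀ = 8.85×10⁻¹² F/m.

A = 13.5 × 2.18 cm² = 2.94×10⁻³ m².
Side-by-side slabs ⇒ two capacitors in parallel, each spanning the full gap.
C₁ = κ₁ε₀A₁/d = 1.76 × 8.85×10⁻¹² × 8.06×10⁻⁴ / 3.86×10⁻³ = 3.25×10⁻¹² F.
C₂ = κ₂ε₀A₂/d = 11.8 × 8.85×10⁻¹² × 2.14×10⁻³ / 3.86×10⁻³ = 5.78×10⁻¹¹ F.
C = C₁ + C₂ = 6.11×10⁻¹¹ F.

C ≈ 61.1 pF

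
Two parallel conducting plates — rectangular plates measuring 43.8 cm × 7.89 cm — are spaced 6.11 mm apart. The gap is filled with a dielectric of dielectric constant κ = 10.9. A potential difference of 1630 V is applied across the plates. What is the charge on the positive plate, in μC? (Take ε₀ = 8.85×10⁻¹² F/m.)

0.889 μC

A = 43.8 × 7.89 cm² = 3.46×10⁻² m².
C = κε₀A/d = 10.9 × 8.85×10⁻¹² × 3.46×10⁻² / 6.11×10⁻³ = 5.46×10⁻¹⁰ F.
Q = CV = 5.46×10⁻¹⁰ × 1630 = 8.89×10⁻⁷ C.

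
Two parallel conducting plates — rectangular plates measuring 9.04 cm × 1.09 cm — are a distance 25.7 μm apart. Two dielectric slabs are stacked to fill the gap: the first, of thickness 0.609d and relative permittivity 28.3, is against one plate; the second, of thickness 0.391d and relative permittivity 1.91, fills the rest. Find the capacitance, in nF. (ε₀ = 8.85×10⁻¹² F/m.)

A = 9.04 × 1.09 cm² = 9.85×10⁻⁴ m².
Stacked slabs ⇒ two capacitors in series, each with the full plate area.
C₁ = κ₁ε₀A/d₁ = 28.3 × 8.85×10⁻¹² × 9.85×10⁻⁴ / 1.57×10⁻⁵ = 1.58×10⁻⁸ F.
C₂ = κ₂ε₀A/d₂ = 1.91 × 8.85×10⁻¹² × 9.85×10⁻⁴ / 1.00×10⁻⁵ = 1.66×10⁻⁹ F.
C = (1/C₁ + 1/C₂)⁻¹ = 1.50×10⁻⁹ F.

C ≈ 1.50 nF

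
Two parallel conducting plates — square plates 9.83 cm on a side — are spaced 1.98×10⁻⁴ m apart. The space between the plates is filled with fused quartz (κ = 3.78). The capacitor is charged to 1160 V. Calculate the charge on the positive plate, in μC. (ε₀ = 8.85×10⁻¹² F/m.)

A = (9.83 cm)² = 9.66×10⁻³ m².
C = κε₀A/d = 3.78 × 8.85×10⁻¹² × 9.66×10⁻³ / 1.98×10⁻⁴ = 1.63×10⁻⁹ F.
Q = CV = 1.63×10⁻⁹ × 1160 = 1.89×10⁻⁶ C.

1.89 μC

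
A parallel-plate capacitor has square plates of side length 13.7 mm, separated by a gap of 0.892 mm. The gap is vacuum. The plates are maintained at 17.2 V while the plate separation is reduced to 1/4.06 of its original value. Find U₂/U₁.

Battery connected ⇒ V is held fixed.
C₂ = 4.06 C₁ and U = ½CV², so U₂/U₁ = C₂/C₁ = 4.06.

4.06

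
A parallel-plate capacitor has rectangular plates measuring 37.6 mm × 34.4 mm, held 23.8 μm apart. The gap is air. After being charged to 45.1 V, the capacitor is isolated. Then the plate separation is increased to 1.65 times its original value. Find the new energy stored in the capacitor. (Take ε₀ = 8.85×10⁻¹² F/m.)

A = 37.6 × 34.4 mm² = 1.29×10⁻³ m².
Initially C₁ = ε₀A/d = 8.85×10⁻¹² × 1.29×10⁻³ / 2.38×10⁻⁵ = 4.81×10⁻¹⁰ F.
U₁ = 4.89×10⁻⁷ J.
Isolated ⇒ Q is held fixed. C₂ = 0.606 C₁ and U = Q²/(2C), so U₂/U₁ = C₁/C₂ = 1.65.
U₂ = 1.65 × 4.89×10⁻⁷ = 8.07×10⁻⁷ J.

U ≈ 0.807 μJ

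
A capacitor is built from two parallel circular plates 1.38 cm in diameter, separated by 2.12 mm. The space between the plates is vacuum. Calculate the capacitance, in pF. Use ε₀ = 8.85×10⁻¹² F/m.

0.624 pF

A = π(1.38/2 cm)² = 1.50×10⁻⁴ m².
C = ε₀A/d = 8.85×10⁻¹² × 1.50×10⁻⁴ / 2.12×10⁻³ = 6.24×10⁻¹³ F.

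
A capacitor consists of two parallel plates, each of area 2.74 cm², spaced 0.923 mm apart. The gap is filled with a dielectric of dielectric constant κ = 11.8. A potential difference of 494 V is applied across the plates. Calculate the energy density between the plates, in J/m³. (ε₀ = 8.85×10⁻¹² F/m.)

E = V/d = 494 / 9.23×10⁻⁴ = 5.35×10⁵ V/m.
u = ½κε₀E² = ½ × 11.8 × 8.85×10⁻¹² × (5.35×10⁵)² = 15.0 J/m³.

u ≈ 15.0 J/m³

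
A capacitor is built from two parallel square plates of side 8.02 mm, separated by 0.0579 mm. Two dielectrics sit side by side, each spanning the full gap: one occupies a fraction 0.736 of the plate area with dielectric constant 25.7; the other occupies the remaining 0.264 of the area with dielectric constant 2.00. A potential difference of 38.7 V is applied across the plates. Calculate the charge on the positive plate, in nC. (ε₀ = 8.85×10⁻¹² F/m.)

A = (8.02 mm)² = 6.43×10⁻⁵ m².
Side-by-side slabs ⇒ two capacitors in parallel, each spanning the full gap.
C₁ = κ₁ε₀A₁/d = 25.7 × 8.85×10⁻¹² × 4.73×10⁻⁵ / 5.79×10⁻⁵ = 1.86×10⁻¹⁰ F.
C₂ = κ₂ε₀A₂/d = 2.00 × 8.85×10⁻¹² × 1.70×10⁻⁵ / 5.79×10⁻⁵ = 5.19×10⁻¹² F.
C = C₁ + C₂ = 1.91×10⁻¹⁰ F.
Q = CV = 1.91×10⁻¹⁰ × 38.7 = 7.40×10⁻⁹ C.

7.40 nC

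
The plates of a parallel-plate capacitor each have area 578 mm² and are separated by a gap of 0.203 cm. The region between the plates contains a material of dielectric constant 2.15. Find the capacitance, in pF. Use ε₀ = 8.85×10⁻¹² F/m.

A = 578 mm² = 5.78×10⁻⁴ m².
C = κε₀A/d = 2.15 × 8.85×10⁻¹² × 5.78×10⁻⁴ / 2.03×10⁻³ = 5.42×10⁻¹² F.

5.42 pF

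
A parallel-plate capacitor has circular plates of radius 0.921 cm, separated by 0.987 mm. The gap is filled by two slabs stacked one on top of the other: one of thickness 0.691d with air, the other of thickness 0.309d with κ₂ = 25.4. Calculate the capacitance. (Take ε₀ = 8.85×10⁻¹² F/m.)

C ≈ 3.40 pF

A = π(0.921 cm)² = 2.66×10⁻⁴ m².
Stacked slabs ⇒ two capacitors in series, each with the full plate area.
C₁ = κ₁ε₀A/d₁ = 1.00 × 8.85×10⁻¹² × 2.66×10⁻⁴ / 6.82×10⁻⁴ = 3.46×10⁻¹² F.
C₂ = κ₂ε₀A/d₂ = 25.4 × 8.85×10⁻¹² × 2.66×10⁻⁴ / 3.05×10⁻⁴ = 1.96×10⁻¹⁰ F.
C = (1/C₁ + 1/C₂)⁻¹ = 3.40×10⁻¹² F.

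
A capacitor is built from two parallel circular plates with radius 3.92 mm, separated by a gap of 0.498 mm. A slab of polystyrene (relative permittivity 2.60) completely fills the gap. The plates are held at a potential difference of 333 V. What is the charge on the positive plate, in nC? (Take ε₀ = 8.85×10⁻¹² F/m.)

A = π(3.92 mm)² = 4.83×10⁻⁵ m².
C = κε₀A/d = 2.60 × 8.85×10⁻¹² × 4.83×10⁻⁵ / 4.98×10⁻⁴ = 2.23×10⁻¹² F.
Q = CV = 2.23×10⁻¹² × 333 = 7.43×10⁻¹⁰ C.

0.743 nC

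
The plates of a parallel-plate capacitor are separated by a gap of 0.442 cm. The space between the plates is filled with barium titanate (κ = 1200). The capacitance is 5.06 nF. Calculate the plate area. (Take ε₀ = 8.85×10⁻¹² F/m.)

21.1 cm²

A = Cd/(κε₀) = 5.06×10⁻⁹ × 4.42×10⁻³ / (1200 × 8.85×10⁻¹²) = 2.11×10⁻³ m².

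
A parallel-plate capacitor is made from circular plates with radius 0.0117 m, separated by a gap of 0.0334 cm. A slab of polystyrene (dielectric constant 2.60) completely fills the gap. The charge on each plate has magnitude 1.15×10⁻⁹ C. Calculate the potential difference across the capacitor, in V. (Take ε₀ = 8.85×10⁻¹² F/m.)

38.8 V

A = π(0.0117 m)² = 4.30×10⁻⁴ m².
C = κε₀A/d = 2.60 × 8.85×10⁻¹² × 4.30×10⁻⁴ / 3.34×10⁻⁴ = 2.96×10⁻¹¹ F.
V = Q/C = 1.15×10⁻⁹ / 2.96×10⁻¹¹ = 38.8 V.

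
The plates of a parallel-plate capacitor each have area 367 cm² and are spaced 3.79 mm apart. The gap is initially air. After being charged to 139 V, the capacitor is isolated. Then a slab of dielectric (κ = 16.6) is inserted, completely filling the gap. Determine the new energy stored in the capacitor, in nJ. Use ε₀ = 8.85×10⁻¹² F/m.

A = 367 cm² = 3.67×10⁻² m².
Initially C₁ = ε₀A/d = 8.85×10⁻¹² × 3.67×10⁻² / 3.79×10⁻³ = 8.57×10⁻¹¹ F.
U₁ = 8.28×10⁻⁷ J.
Isolated ⇒ Q is held fixed. C₂ = 16.6 C₁ and U = Q²/(2C), so U₂/U₁ = C₁/C₂ = 0.0602.
U₂ = 0.0602 × 8.28×10⁻⁷ = 4.99×10⁻⁸ J.

U ≈ 49.9 nJ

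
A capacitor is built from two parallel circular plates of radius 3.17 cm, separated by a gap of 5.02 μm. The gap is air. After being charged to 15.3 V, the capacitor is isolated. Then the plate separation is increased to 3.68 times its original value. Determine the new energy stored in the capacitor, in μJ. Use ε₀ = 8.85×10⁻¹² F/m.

2.40 μJ

A = π(3.17 cm)² = 3.16×10⁻³ m².
Initially C₁ = ε₀A/d = 8.85×10⁻¹² × 3.16×10⁻³ / 5.02×10⁻⁶ = 5.57×10⁻⁹ F.
U₁ = 6.51×10⁻⁷ J.
Isolated ⇒ Q is held fixed. C₂ = 0.272 C₁ and U = Q²/(2C), so U₂/U₁ = C₁/C₂ = 3.68.
U₂ = 3.68 × 6.51×10⁻⁷ = 2.40×10⁻⁶ J.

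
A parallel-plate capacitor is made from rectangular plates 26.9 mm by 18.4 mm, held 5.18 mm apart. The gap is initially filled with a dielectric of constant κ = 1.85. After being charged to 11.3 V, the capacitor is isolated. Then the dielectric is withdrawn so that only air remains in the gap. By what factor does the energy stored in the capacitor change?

Isolated ⇒ Q is held fixed.
C₂ = 0.541 C₁ and U = Q²/(2C), so U₂/U₁ = C₁/C₂ = 1.85.

U₂/U₁ ≈ 1.85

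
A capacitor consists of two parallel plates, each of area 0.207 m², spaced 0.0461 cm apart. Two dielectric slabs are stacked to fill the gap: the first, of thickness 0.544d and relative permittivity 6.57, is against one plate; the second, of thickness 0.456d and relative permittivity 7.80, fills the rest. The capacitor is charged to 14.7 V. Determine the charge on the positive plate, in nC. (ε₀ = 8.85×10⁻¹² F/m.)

414 nC

Stacked slabs ⇒ two capacitors in series, each with the full plate area.
C₁ = κ₁ε₀A/d₁ = 6.57 × 8.85×10⁻¹² × 0.207 / 2.51×10⁻⁴ = 4.80×10⁻⁸ F.
C₂ = κ₂ε₀A/d₂ = 7.80 × 8.85×10⁻¹² × 0.207 / 2.10×10⁻⁴ = 6.80×10⁻⁸ F.
C = (1/C₁ + 1/C₂)⁻¹ = 2.81×10⁻⁸ F.
Q = CV = 2.81×10⁻⁸ × 14.7 = 4.14×10⁻⁷ C.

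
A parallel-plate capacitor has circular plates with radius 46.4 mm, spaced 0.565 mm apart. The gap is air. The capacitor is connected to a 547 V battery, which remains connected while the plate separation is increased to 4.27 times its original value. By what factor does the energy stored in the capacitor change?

U₂/U₁ ≈ 0.234

Battery connected ⇒ V is held fixed.
C₂ = 0.234 C₁ and U = ½CV², so U₂/U₁ = C₂/C₁ = 0.234.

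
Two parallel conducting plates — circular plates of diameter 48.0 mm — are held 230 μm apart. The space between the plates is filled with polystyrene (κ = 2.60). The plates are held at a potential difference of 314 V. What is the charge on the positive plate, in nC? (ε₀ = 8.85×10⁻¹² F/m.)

Q ≈ 56.8 nC

A = π(48.0/2 mm)² = 1.81×10⁻³ m².
C = κε₀A/d = 2.60 × 8.85×10⁻¹² × 1.81×10⁻³ / 2.30×10⁻⁴ = 1.81×10⁻¹⁰ F.
Q = CV = 1.81×10⁻¹⁰ × 314 = 5.68×10⁻⁸ C.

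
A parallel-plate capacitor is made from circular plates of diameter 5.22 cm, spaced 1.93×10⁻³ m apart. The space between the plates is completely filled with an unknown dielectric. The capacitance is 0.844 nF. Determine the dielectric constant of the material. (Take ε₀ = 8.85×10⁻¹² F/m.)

κ ≈ 86.0

A = π(5.22/2 cm)² = 2.14×10⁻³ m².
κ = Cd/(ε₀A) = 8.44×10⁻¹⁰ × 1.93×10⁻³ / (8.85×10⁻¹² × 2.14×10⁻³) = 86.0.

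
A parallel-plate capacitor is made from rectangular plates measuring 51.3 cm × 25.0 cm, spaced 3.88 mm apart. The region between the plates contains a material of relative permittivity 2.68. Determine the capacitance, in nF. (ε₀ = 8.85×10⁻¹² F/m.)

C ≈ 0.784 nF

A = 51.3 × 25.0 cm² = 0.128 m².
C = κε₀A/d = 2.68 × 8.85×10⁻¹² × 0.128 / 3.88×10⁻³ = 7.84×10⁻¹⁰ F.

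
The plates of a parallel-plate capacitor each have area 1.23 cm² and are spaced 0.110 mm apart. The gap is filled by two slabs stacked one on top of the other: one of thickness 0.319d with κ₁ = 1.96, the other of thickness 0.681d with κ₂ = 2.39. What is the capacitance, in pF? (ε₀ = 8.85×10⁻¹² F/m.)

C ≈ 22.1 pF

A = 1.23 cm² = 1.23×10⁻⁴ m².
Stacked slabs ⇒ two capacitors in series, each with the full plate area.
C₁ = κ₁ε₀A/d₁ = 1.96 × 8.85×10⁻¹² × 1.23×10⁻⁴ / 3.51×10⁻⁵ = 6.08×10⁻¹¹ F.
C₂ = κ₂ε₀A/d₂ = 2.39 × 8.85×10⁻¹² × 1.23×10⁻⁴ / 7.49×10⁻⁵ = 3.47×10⁻¹¹ F.
C = (1/C₁ + 1/C₂)⁻¹ = 2.21×10⁻¹¹ F.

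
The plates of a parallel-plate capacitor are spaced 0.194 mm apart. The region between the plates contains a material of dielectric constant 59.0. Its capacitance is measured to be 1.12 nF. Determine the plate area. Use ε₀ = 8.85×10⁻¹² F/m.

416 mm²

A = Cd/(κε₀) = 1.12×10⁻⁹ × 1.94×10⁻⁴ / (59.0 × 8.85×10⁻¹²) = 4.16×10⁻⁴ m².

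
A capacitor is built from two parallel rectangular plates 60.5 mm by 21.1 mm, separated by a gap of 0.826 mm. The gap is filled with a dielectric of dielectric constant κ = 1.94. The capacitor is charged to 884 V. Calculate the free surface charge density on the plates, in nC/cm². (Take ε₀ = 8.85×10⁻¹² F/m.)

σ ≈ 1.84 nC/cm²

A = 60.5 × 21.1 mm² = 1.28×10⁻³ m².
C = κε₀A/d = 1.94 × 8.85×10⁻¹² × 1.28×10⁻³ / 8.26×10⁻⁴ = 2.65×10⁻¹¹ F.
σ = Q/A = CV/A = 2.65×10⁻¹¹ × 884 / 1.28×10⁻³ = 1.84×10⁻⁵ C/m².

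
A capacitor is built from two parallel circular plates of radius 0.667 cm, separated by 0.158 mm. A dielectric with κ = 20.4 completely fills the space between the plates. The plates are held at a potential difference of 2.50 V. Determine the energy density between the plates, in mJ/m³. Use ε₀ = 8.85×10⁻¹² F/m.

E = V/d = 2.50 / 1.58×10⁻⁴ = 1.58×10⁴ V/m.
u = ½κε₀E² = ½ × 20.4 × 8.85×10⁻¹² × (1.58×10⁴)² = 2.26×10⁻² J/m³.

u ≈ 22.6 mJ/m³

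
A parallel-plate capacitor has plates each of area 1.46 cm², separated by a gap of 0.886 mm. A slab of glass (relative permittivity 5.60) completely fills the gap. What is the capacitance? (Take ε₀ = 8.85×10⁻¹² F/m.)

8.17 pF

A = 1.46 cm² = 1.46×10⁻⁴ m².
C = κε₀A/d = 5.60 × 8.85×10⁻¹² × 1.46×10⁻⁴ / 8.86×10⁻⁴ = 8.17×10⁻¹² F.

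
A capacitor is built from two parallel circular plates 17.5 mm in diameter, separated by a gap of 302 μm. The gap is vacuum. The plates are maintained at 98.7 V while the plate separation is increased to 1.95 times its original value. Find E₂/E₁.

0.513

Battery connected ⇒ V is held fixed.
E = V/d, so E₂/E₁ = d₁/d₂ = 0.513.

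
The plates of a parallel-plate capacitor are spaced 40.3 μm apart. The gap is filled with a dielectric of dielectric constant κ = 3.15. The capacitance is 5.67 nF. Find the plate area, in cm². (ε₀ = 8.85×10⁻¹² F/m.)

A ≈ 82.0 cm²

A = Cd/(κε₀) = 5.67×10⁻⁹ × 4.03×10⁻⁵ / (3.15 × 8.85×10⁻¹²) = 8.20×10⁻³ m².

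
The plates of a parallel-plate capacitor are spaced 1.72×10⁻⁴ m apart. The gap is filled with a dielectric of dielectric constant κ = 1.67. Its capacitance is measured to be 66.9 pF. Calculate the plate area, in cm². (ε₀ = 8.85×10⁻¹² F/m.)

7.79 cm²

A = Cd/(κε₀) = 6.69×10⁻¹¹ × 1.72×10⁻⁴ / (1.67 × 8.85×10⁻¹²) = 7.79×10⁻⁴ m².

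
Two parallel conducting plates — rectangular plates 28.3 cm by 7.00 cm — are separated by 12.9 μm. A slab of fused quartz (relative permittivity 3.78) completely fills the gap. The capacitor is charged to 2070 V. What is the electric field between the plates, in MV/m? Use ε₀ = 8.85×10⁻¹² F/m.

E = V/d = 2070 / 1.29×10⁻⁵ = 1.60×10⁸ V/m.

E ≈ 160 MV/m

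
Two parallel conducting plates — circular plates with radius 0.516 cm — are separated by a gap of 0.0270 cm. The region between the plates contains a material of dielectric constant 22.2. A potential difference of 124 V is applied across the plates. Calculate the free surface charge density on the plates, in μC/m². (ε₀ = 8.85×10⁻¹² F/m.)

A = π(0.516 cm)² = 8.36×10⁻⁵ m².
C = κε₀A/d = 22.2 × 8.85×10⁻¹² × 8.36×10⁻⁵ / 2.70×10⁻⁴ = 6.09×10⁻¹¹ F.
σ = Q/A = CV/A = 6.09×10⁻¹¹ × 124 / 8.36×10⁻⁵ = 9.02×10⁻⁵ C/m².

σ ≈ 90.2 μC/m²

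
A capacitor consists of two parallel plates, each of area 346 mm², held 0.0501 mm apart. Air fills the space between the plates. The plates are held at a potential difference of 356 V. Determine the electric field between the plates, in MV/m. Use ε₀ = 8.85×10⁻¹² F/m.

E = V/d = 356 / 5.01×10⁻⁵ = 7.11×10⁶ V/m.

7.11 MV/m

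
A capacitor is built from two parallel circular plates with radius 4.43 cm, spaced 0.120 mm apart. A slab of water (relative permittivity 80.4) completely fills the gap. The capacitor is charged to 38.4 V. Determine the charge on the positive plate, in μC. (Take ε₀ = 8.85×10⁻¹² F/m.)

Q ≈ 1.40 μC

A = π(4.43 cm)² = 6.17×10⁻³ m².
C = κε₀A/d = 80.4 × 8.85×10⁻¹² × 6.17×10⁻³ / 1.20×10⁻⁴ = 3.66×10⁻⁸ F.
Q = CV = 3.66×10⁻⁸ × 38.4 = 1.40×10⁻⁶ C.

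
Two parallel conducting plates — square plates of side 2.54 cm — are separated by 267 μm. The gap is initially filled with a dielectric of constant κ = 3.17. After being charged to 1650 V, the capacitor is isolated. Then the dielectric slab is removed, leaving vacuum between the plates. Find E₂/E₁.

Isolated ⇒ Q is held fixed.
V₂ = Q/C₂ = V₁/0.315; E = V/d, so E₂/E₁ = (V₂/V₁)(d₁/d₂) = 3.17.

3.17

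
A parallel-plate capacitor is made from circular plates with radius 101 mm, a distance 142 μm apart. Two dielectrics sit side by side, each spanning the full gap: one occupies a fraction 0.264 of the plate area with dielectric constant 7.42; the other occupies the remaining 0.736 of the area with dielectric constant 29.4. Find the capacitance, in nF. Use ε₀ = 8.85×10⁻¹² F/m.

47.1 nF

A = π(101 mm)² = 3.20×10⁻² m².
Side-by-side slabs ⇒ two capacitors in parallel, each spanning the full gap.
C₁ = κ₁ε₀A₁/d = 7.42 × 8.85×10⁻¹² × 8.46×10⁻³ / 1.42×10⁻⁴ = 3.91×10⁻⁹ F.
C₂ = κ₂ε₀A₂/d = 29.4 × 8.85×10⁻¹² × 2.36×10⁻² / 1.42×10⁻⁴ = 4.32×10⁻⁸ F.
C = C₁ + C₂ = 4.71×10⁻⁸ F.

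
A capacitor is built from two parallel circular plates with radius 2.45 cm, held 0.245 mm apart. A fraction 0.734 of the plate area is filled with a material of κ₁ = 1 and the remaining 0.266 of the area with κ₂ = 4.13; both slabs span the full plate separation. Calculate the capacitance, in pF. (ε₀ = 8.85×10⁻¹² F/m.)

A = π(2.45 cm)² = 1.89×10⁻³ m².
Side-by-side slabs ⇒ two capacitors in parallel, each spanning the full gap.
C₁ = κ₁ε₀A₁/d = 1.00 × 8.85×10⁻¹² × 1.38×10⁻³ / 2.45×10⁻⁴ = 5.00×10⁻¹¹ F.
C₂ = κ₂ε₀A₂/d = 4.13 × 8.85×10⁻¹² × 5.02×10⁻⁴ / 2.45×10⁻⁴ = 7.48×10⁻¹¹ F.
C = C₁ + C₂ = 1.25×10⁻¹⁰ F.

C ≈ 125 pF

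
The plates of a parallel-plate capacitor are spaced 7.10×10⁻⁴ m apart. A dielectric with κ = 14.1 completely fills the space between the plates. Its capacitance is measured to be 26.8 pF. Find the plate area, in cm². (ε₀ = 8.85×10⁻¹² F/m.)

A = Cd/(κε₀) = 2.68×10⁻¹¹ × 7.10×10⁻⁴ / (14.1 × 8.85×10⁻¹²) = 1.52×10⁻⁴ m².

A ≈ 1.52 cm²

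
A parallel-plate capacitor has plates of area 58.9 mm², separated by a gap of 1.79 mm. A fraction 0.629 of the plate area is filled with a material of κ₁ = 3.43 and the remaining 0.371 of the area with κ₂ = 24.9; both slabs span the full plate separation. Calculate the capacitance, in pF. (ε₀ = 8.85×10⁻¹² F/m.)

A = 58.9 mm² = 5.89×10⁻⁵ m².
Side-by-side slabs ⇒ two capacitors in parallel, each spanning the full gap.
C₁ = κ₁ε₀A₁/d = 3.43 × 8.85×10⁻¹² × 3.70×10⁻⁵ / 1.79×10⁻³ = 6.28×10⁻¹³ F.
C₂ = κ₂ε₀A₂/d = 24.9 × 8.85×10⁻¹² × 2.19×10⁻⁵ / 1.79×10⁻³ = 2.69×10⁻¹² F.
C = C₁ + C₂ = 3.32×10⁻¹² F.

3.32 pF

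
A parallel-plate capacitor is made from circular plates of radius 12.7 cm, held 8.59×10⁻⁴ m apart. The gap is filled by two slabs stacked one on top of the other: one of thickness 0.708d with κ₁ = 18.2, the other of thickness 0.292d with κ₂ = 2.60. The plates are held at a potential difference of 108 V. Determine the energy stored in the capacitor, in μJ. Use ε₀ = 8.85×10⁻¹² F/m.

A = π(12.7 cm)² = 5.07×10⁻² m².
Stacked slabs ⇒ two capacitors in series, each with the full plate area.
C₁ = κ₁ε₀A/d₁ = 18.2 × 8.85×10⁻¹² × 5.07×10⁻² / 6.08×10⁻⁴ = 1.34×10⁻⁸ F.
C₂ = κ₂ε₀A/d₂ = 2.60 × 8.85×10⁻¹² × 5.07×10⁻² / 2.51×10⁻⁴ = 4.65×10⁻⁹ F.
C = (1/C₁ + 1/C₂)⁻¹ = 3.45×10⁻⁹ F.
U = ½CV² = ½ × 3.45×10⁻⁹ × (108)² = 2.01×10⁻⁵ J.

U ≈ 20.1 μJ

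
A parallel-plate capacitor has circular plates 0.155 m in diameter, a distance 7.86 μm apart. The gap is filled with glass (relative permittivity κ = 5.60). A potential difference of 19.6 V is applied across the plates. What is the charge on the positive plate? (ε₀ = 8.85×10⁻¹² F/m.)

A = π(0.155/2 m)² = 1.89×10⁻² m².
C = κε₀A/d = 5.60 × 8.85×10⁻¹² × 1.89×10⁻² / 7.86×10⁻⁶ = 1.19×10⁻⁷ F.
Q = CV = 1.19×10⁻⁷ × 19.6 = 2.33×10⁻⁶ C.

2.33 μC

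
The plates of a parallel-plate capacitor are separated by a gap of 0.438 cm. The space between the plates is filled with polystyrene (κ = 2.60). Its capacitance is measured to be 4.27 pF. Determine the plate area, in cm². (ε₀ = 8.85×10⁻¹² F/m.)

8.13 cm²

A = Cd/(κε₀) = 4.27×10⁻¹² × 4.38×10⁻³ / (2.60 × 8.85×10⁻¹²) = 8.13×10⁻⁴ m².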